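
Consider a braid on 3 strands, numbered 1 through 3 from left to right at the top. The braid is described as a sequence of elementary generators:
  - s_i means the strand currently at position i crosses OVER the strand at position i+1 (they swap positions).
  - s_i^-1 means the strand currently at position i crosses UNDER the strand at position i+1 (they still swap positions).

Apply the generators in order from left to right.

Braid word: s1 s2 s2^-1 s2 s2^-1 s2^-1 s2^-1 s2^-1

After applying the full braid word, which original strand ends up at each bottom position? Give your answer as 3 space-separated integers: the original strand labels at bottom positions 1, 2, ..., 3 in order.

Gen 1 (s1): strand 1 crosses over strand 2. Perm now: [2 1 3]
Gen 2 (s2): strand 1 crosses over strand 3. Perm now: [2 3 1]
Gen 3 (s2^-1): strand 3 crosses under strand 1. Perm now: [2 1 3]
Gen 4 (s2): strand 1 crosses over strand 3. Perm now: [2 3 1]
Gen 5 (s2^-1): strand 3 crosses under strand 1. Perm now: [2 1 3]
Gen 6 (s2^-1): strand 1 crosses under strand 3. Perm now: [2 3 1]
Gen 7 (s2^-1): strand 3 crosses under strand 1. Perm now: [2 1 3]
Gen 8 (s2^-1): strand 1 crosses under strand 3. Perm now: [2 3 1]

Answer: 2 3 1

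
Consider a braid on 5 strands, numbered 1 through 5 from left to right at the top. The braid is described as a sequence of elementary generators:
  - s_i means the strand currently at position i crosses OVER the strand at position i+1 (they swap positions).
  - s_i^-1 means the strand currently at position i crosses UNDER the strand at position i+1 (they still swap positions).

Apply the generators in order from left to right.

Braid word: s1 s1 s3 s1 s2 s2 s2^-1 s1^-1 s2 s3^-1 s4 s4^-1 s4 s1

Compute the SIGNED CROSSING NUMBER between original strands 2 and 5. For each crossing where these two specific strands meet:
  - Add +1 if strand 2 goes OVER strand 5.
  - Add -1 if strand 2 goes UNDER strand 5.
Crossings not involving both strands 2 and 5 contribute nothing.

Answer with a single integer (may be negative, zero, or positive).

Gen 1: crossing 1x2. Both 2&5? no. Sum: 0
Gen 2: crossing 2x1. Both 2&5? no. Sum: 0
Gen 3: crossing 3x4. Both 2&5? no. Sum: 0
Gen 4: crossing 1x2. Both 2&5? no. Sum: 0
Gen 5: crossing 1x4. Both 2&5? no. Sum: 0
Gen 6: crossing 4x1. Both 2&5? no. Sum: 0
Gen 7: crossing 1x4. Both 2&5? no. Sum: 0
Gen 8: crossing 2x4. Both 2&5? no. Sum: 0
Gen 9: crossing 2x1. Both 2&5? no. Sum: 0
Gen 10: crossing 2x3. Both 2&5? no. Sum: 0
Gen 11: 2 over 5. Both 2&5? yes. Contrib: +1. Sum: 1
Gen 12: 5 under 2. Both 2&5? yes. Contrib: +1. Sum: 2
Gen 13: 2 over 5. Both 2&5? yes. Contrib: +1. Sum: 3
Gen 14: crossing 4x1. Both 2&5? no. Sum: 3

Answer: 3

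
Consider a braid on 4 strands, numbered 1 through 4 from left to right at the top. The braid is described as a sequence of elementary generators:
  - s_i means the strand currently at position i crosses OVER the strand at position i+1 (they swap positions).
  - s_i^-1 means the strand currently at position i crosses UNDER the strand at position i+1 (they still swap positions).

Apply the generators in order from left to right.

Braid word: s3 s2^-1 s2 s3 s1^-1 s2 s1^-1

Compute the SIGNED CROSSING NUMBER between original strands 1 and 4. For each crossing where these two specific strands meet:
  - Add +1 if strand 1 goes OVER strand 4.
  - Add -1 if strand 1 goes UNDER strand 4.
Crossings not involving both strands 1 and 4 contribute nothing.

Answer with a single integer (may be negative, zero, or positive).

Gen 1: crossing 3x4. Both 1&4? no. Sum: 0
Gen 2: crossing 2x4. Both 1&4? no. Sum: 0
Gen 3: crossing 4x2. Both 1&4? no. Sum: 0
Gen 4: crossing 4x3. Both 1&4? no. Sum: 0
Gen 5: crossing 1x2. Both 1&4? no. Sum: 0
Gen 6: crossing 1x3. Both 1&4? no. Sum: 0
Gen 7: crossing 2x3. Both 1&4? no. Sum: 0

Answer: 0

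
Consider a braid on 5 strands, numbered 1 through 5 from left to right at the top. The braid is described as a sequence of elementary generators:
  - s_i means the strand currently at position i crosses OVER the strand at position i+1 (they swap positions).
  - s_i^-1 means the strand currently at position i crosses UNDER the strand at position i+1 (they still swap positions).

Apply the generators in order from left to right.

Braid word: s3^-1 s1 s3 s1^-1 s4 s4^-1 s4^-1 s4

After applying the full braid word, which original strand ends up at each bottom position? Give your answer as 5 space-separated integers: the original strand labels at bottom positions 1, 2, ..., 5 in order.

Answer: 1 2 3 4 5

Derivation:
Gen 1 (s3^-1): strand 3 crosses under strand 4. Perm now: [1 2 4 3 5]
Gen 2 (s1): strand 1 crosses over strand 2. Perm now: [2 1 4 3 5]
Gen 3 (s3): strand 4 crosses over strand 3. Perm now: [2 1 3 4 5]
Gen 4 (s1^-1): strand 2 crosses under strand 1. Perm now: [1 2 3 4 5]
Gen 5 (s4): strand 4 crosses over strand 5. Perm now: [1 2 3 5 4]
Gen 6 (s4^-1): strand 5 crosses under strand 4. Perm now: [1 2 3 4 5]
Gen 7 (s4^-1): strand 4 crosses under strand 5. Perm now: [1 2 3 5 4]
Gen 8 (s4): strand 5 crosses over strand 4. Perm now: [1 2 3 4 5]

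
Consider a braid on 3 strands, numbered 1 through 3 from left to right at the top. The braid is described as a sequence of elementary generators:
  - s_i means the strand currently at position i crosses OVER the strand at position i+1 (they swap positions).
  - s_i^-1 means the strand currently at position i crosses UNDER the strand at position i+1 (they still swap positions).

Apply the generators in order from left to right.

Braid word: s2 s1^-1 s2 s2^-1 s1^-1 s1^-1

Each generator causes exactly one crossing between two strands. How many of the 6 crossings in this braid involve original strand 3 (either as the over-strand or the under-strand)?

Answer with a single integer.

Gen 1: crossing 2x3. Involves strand 3? yes. Count so far: 1
Gen 2: crossing 1x3. Involves strand 3? yes. Count so far: 2
Gen 3: crossing 1x2. Involves strand 3? no. Count so far: 2
Gen 4: crossing 2x1. Involves strand 3? no. Count so far: 2
Gen 5: crossing 3x1. Involves strand 3? yes. Count so far: 3
Gen 6: crossing 1x3. Involves strand 3? yes. Count so far: 4

Answer: 4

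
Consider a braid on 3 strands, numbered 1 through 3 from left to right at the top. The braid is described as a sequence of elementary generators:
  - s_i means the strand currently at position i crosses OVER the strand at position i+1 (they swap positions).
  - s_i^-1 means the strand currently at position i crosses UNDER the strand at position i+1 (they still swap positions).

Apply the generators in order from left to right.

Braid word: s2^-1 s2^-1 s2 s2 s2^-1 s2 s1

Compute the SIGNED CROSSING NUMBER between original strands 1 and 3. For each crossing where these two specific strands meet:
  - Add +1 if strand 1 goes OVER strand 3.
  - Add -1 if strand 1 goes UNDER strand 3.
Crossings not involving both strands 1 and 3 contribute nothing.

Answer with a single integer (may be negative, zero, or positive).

Answer: 0

Derivation:
Gen 1: crossing 2x3. Both 1&3? no. Sum: 0
Gen 2: crossing 3x2. Both 1&3? no. Sum: 0
Gen 3: crossing 2x3. Both 1&3? no. Sum: 0
Gen 4: crossing 3x2. Both 1&3? no. Sum: 0
Gen 5: crossing 2x3. Both 1&3? no. Sum: 0
Gen 6: crossing 3x2. Both 1&3? no. Sum: 0
Gen 7: crossing 1x2. Both 1&3? no. Sum: 0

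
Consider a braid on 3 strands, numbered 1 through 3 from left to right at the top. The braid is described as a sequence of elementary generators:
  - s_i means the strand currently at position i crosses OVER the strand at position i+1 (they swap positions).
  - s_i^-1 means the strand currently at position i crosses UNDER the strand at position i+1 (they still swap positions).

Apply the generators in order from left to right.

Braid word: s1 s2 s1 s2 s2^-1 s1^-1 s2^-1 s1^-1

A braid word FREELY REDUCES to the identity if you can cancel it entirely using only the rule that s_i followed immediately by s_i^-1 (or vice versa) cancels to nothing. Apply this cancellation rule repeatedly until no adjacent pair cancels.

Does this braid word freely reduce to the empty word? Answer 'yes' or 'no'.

Gen 1 (s1): push. Stack: [s1]
Gen 2 (s2): push. Stack: [s1 s2]
Gen 3 (s1): push. Stack: [s1 s2 s1]
Gen 4 (s2): push. Stack: [s1 s2 s1 s2]
Gen 5 (s2^-1): cancels prior s2. Stack: [s1 s2 s1]
Gen 6 (s1^-1): cancels prior s1. Stack: [s1 s2]
Gen 7 (s2^-1): cancels prior s2. Stack: [s1]
Gen 8 (s1^-1): cancels prior s1. Stack: []
Reduced word: (empty)

Answer: yes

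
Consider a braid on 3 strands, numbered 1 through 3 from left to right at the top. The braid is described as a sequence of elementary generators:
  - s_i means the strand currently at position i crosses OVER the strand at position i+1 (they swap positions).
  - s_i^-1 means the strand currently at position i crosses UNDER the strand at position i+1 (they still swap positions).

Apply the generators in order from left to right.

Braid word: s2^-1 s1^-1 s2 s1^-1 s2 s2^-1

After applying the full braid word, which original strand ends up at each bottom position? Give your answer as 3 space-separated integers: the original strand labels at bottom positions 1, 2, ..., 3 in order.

Gen 1 (s2^-1): strand 2 crosses under strand 3. Perm now: [1 3 2]
Gen 2 (s1^-1): strand 1 crosses under strand 3. Perm now: [3 1 2]
Gen 3 (s2): strand 1 crosses over strand 2. Perm now: [3 2 1]
Gen 4 (s1^-1): strand 3 crosses under strand 2. Perm now: [2 3 1]
Gen 5 (s2): strand 3 crosses over strand 1. Perm now: [2 1 3]
Gen 6 (s2^-1): strand 1 crosses under strand 3. Perm now: [2 3 1]

Answer: 2 3 1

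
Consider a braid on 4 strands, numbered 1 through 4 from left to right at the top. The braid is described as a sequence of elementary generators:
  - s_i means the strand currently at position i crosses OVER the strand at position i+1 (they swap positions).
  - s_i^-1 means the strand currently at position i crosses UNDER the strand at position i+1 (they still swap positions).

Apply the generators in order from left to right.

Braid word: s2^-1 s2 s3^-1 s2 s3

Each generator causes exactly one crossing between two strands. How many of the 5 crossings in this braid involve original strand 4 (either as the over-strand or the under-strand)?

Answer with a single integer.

Answer: 2

Derivation:
Gen 1: crossing 2x3. Involves strand 4? no. Count so far: 0
Gen 2: crossing 3x2. Involves strand 4? no. Count so far: 0
Gen 3: crossing 3x4. Involves strand 4? yes. Count so far: 1
Gen 4: crossing 2x4. Involves strand 4? yes. Count so far: 2
Gen 5: crossing 2x3. Involves strand 4? no. Count so far: 2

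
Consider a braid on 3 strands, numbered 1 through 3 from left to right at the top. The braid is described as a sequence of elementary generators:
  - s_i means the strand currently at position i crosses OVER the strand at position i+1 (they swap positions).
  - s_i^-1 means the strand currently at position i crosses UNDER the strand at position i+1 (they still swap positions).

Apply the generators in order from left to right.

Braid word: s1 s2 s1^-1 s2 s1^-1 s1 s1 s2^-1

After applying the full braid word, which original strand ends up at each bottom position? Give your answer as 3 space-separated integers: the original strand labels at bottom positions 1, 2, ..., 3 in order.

Gen 1 (s1): strand 1 crosses over strand 2. Perm now: [2 1 3]
Gen 2 (s2): strand 1 crosses over strand 3. Perm now: [2 3 1]
Gen 3 (s1^-1): strand 2 crosses under strand 3. Perm now: [3 2 1]
Gen 4 (s2): strand 2 crosses over strand 1. Perm now: [3 1 2]
Gen 5 (s1^-1): strand 3 crosses under strand 1. Perm now: [1 3 2]
Gen 6 (s1): strand 1 crosses over strand 3. Perm now: [3 1 2]
Gen 7 (s1): strand 3 crosses over strand 1. Perm now: [1 3 2]
Gen 8 (s2^-1): strand 3 crosses under strand 2. Perm now: [1 2 3]

Answer: 1 2 3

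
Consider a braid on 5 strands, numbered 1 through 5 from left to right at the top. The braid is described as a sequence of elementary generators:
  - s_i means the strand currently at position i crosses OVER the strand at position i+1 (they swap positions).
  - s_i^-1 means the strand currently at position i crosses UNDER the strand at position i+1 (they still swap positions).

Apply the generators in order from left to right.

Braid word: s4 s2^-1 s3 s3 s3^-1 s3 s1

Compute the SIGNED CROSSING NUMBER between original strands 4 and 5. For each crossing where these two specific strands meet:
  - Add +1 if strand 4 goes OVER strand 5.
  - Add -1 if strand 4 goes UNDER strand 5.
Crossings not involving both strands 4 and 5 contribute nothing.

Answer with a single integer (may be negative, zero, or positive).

Answer: 1

Derivation:
Gen 1: 4 over 5. Both 4&5? yes. Contrib: +1. Sum: 1
Gen 2: crossing 2x3. Both 4&5? no. Sum: 1
Gen 3: crossing 2x5. Both 4&5? no. Sum: 1
Gen 4: crossing 5x2. Both 4&5? no. Sum: 1
Gen 5: crossing 2x5. Both 4&5? no. Sum: 1
Gen 6: crossing 5x2. Both 4&5? no. Sum: 1
Gen 7: crossing 1x3. Both 4&5? no. Sum: 1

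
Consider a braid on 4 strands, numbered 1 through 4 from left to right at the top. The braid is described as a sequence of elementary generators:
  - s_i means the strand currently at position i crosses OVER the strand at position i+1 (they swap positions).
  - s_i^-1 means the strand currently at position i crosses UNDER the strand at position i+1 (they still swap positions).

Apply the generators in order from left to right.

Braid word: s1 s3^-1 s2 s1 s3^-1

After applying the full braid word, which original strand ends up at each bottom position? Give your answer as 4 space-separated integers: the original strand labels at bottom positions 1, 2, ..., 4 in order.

Answer: 4 2 3 1

Derivation:
Gen 1 (s1): strand 1 crosses over strand 2. Perm now: [2 1 3 4]
Gen 2 (s3^-1): strand 3 crosses under strand 4. Perm now: [2 1 4 3]
Gen 3 (s2): strand 1 crosses over strand 4. Perm now: [2 4 1 3]
Gen 4 (s1): strand 2 crosses over strand 4. Perm now: [4 2 1 3]
Gen 5 (s3^-1): strand 1 crosses under strand 3. Perm now: [4 2 3 1]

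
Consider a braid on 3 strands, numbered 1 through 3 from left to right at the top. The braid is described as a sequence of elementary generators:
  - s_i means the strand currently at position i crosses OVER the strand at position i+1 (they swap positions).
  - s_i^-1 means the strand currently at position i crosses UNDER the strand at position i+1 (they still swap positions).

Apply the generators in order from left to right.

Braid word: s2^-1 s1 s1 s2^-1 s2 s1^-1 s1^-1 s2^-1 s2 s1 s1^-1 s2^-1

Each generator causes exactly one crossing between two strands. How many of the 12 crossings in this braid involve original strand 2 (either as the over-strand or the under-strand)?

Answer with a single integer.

Answer: 6

Derivation:
Gen 1: crossing 2x3. Involves strand 2? yes. Count so far: 1
Gen 2: crossing 1x3. Involves strand 2? no. Count so far: 1
Gen 3: crossing 3x1. Involves strand 2? no. Count so far: 1
Gen 4: crossing 3x2. Involves strand 2? yes. Count so far: 2
Gen 5: crossing 2x3. Involves strand 2? yes. Count so far: 3
Gen 6: crossing 1x3. Involves strand 2? no. Count so far: 3
Gen 7: crossing 3x1. Involves strand 2? no. Count so far: 3
Gen 8: crossing 3x2. Involves strand 2? yes. Count so far: 4
Gen 9: crossing 2x3. Involves strand 2? yes. Count so far: 5
Gen 10: crossing 1x3. Involves strand 2? no. Count so far: 5
Gen 11: crossing 3x1. Involves strand 2? no. Count so far: 5
Gen 12: crossing 3x2. Involves strand 2? yes. Count so far: 6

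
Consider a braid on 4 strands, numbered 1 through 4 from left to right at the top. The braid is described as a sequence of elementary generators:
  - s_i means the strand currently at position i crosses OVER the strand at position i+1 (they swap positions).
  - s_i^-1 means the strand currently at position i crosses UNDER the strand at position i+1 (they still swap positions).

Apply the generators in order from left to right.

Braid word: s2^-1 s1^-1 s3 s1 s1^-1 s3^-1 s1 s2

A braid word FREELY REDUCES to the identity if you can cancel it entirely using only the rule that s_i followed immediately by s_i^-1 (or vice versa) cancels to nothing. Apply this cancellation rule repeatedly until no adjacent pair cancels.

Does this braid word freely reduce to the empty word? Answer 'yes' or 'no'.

Answer: yes

Derivation:
Gen 1 (s2^-1): push. Stack: [s2^-1]
Gen 2 (s1^-1): push. Stack: [s2^-1 s1^-1]
Gen 3 (s3): push. Stack: [s2^-1 s1^-1 s3]
Gen 4 (s1): push. Stack: [s2^-1 s1^-1 s3 s1]
Gen 5 (s1^-1): cancels prior s1. Stack: [s2^-1 s1^-1 s3]
Gen 6 (s3^-1): cancels prior s3. Stack: [s2^-1 s1^-1]
Gen 7 (s1): cancels prior s1^-1. Stack: [s2^-1]
Gen 8 (s2): cancels prior s2^-1. Stack: []
Reduced word: (empty)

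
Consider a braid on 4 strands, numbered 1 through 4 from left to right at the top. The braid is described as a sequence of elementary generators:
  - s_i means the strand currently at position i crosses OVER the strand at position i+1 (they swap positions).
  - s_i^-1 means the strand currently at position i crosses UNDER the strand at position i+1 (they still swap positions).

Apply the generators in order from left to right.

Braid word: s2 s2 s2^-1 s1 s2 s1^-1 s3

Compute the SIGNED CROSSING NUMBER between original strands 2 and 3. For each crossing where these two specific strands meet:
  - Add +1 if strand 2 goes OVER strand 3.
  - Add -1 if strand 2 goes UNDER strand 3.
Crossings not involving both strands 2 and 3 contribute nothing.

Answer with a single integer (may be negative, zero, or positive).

Answer: 0

Derivation:
Gen 1: 2 over 3. Both 2&3? yes. Contrib: +1. Sum: 1
Gen 2: 3 over 2. Both 2&3? yes. Contrib: -1. Sum: 0
Gen 3: 2 under 3. Both 2&3? yes. Contrib: -1. Sum: -1
Gen 4: crossing 1x3. Both 2&3? no. Sum: -1
Gen 5: crossing 1x2. Both 2&3? no. Sum: -1
Gen 6: 3 under 2. Both 2&3? yes. Contrib: +1. Sum: 0
Gen 7: crossing 1x4. Both 2&3? no. Sum: 0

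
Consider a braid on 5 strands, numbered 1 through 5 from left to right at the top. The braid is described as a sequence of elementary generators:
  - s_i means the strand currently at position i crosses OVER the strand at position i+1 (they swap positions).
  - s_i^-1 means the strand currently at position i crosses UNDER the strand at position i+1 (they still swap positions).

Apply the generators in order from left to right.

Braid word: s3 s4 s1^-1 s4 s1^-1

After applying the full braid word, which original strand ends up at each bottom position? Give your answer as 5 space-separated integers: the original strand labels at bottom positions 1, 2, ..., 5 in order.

Answer: 1 2 4 3 5

Derivation:
Gen 1 (s3): strand 3 crosses over strand 4. Perm now: [1 2 4 3 5]
Gen 2 (s4): strand 3 crosses over strand 5. Perm now: [1 2 4 5 3]
Gen 3 (s1^-1): strand 1 crosses under strand 2. Perm now: [2 1 4 5 3]
Gen 4 (s4): strand 5 crosses over strand 3. Perm now: [2 1 4 3 5]
Gen 5 (s1^-1): strand 2 crosses under strand 1. Perm now: [1 2 4 3 5]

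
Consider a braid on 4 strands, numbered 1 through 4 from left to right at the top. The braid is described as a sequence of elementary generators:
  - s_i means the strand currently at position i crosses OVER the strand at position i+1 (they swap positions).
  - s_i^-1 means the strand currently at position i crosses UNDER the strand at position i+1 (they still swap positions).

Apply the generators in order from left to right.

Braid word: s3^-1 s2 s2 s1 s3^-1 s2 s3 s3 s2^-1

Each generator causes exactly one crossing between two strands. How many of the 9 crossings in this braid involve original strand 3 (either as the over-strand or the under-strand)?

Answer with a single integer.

Answer: 4

Derivation:
Gen 1: crossing 3x4. Involves strand 3? yes. Count so far: 1
Gen 2: crossing 2x4. Involves strand 3? no. Count so far: 1
Gen 3: crossing 4x2. Involves strand 3? no. Count so far: 1
Gen 4: crossing 1x2. Involves strand 3? no. Count so far: 1
Gen 5: crossing 4x3. Involves strand 3? yes. Count so far: 2
Gen 6: crossing 1x3. Involves strand 3? yes. Count so far: 3
Gen 7: crossing 1x4. Involves strand 3? no. Count so far: 3
Gen 8: crossing 4x1. Involves strand 3? no. Count so far: 3
Gen 9: crossing 3x1. Involves strand 3? yes. Count so far: 4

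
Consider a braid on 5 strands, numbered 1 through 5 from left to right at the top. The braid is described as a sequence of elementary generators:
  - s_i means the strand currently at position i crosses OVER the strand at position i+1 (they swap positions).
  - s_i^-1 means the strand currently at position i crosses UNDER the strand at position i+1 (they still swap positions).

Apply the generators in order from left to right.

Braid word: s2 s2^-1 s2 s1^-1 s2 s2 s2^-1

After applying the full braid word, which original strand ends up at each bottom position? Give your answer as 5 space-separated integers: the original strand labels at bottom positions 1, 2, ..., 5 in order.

Answer: 3 2 1 4 5

Derivation:
Gen 1 (s2): strand 2 crosses over strand 3. Perm now: [1 3 2 4 5]
Gen 2 (s2^-1): strand 3 crosses under strand 2. Perm now: [1 2 3 4 5]
Gen 3 (s2): strand 2 crosses over strand 3. Perm now: [1 3 2 4 5]
Gen 4 (s1^-1): strand 1 crosses under strand 3. Perm now: [3 1 2 4 5]
Gen 5 (s2): strand 1 crosses over strand 2. Perm now: [3 2 1 4 5]
Gen 6 (s2): strand 2 crosses over strand 1. Perm now: [3 1 2 4 5]
Gen 7 (s2^-1): strand 1 crosses under strand 2. Perm now: [3 2 1 4 5]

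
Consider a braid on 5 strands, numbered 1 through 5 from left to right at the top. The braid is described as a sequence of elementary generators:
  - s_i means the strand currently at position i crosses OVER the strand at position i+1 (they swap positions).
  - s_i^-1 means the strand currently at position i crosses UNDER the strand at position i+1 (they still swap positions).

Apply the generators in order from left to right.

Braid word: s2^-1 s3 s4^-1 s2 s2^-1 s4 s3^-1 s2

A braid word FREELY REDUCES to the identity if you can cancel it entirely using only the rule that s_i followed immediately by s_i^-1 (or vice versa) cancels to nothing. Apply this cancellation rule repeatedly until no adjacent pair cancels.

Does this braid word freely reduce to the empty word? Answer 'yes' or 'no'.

Gen 1 (s2^-1): push. Stack: [s2^-1]
Gen 2 (s3): push. Stack: [s2^-1 s3]
Gen 3 (s4^-1): push. Stack: [s2^-1 s3 s4^-1]
Gen 4 (s2): push. Stack: [s2^-1 s3 s4^-1 s2]
Gen 5 (s2^-1): cancels prior s2. Stack: [s2^-1 s3 s4^-1]
Gen 6 (s4): cancels prior s4^-1. Stack: [s2^-1 s3]
Gen 7 (s3^-1): cancels prior s3. Stack: [s2^-1]
Gen 8 (s2): cancels prior s2^-1. Stack: []
Reduced word: (empty)

Answer: yes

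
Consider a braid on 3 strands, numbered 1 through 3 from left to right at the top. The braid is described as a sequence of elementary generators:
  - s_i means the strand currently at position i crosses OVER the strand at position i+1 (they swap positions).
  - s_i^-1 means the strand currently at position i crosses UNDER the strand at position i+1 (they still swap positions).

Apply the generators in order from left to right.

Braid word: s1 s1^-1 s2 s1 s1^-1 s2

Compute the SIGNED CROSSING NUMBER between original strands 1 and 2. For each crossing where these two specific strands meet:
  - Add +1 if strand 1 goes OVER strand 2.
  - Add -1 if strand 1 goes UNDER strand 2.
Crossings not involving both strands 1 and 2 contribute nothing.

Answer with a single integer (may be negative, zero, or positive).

Answer: 2

Derivation:
Gen 1: 1 over 2. Both 1&2? yes. Contrib: +1. Sum: 1
Gen 2: 2 under 1. Both 1&2? yes. Contrib: +1. Sum: 2
Gen 3: crossing 2x3. Both 1&2? no. Sum: 2
Gen 4: crossing 1x3. Both 1&2? no. Sum: 2
Gen 5: crossing 3x1. Both 1&2? no. Sum: 2
Gen 6: crossing 3x2. Both 1&2? no. Sum: 2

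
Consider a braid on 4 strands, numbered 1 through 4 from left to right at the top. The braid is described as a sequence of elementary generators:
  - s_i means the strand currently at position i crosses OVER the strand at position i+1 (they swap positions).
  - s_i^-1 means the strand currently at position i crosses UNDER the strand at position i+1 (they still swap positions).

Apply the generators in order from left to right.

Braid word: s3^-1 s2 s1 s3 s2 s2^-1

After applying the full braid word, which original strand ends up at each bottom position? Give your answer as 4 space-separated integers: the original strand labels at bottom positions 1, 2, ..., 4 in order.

Answer: 4 1 3 2

Derivation:
Gen 1 (s3^-1): strand 3 crosses under strand 4. Perm now: [1 2 4 3]
Gen 2 (s2): strand 2 crosses over strand 4. Perm now: [1 4 2 3]
Gen 3 (s1): strand 1 crosses over strand 4. Perm now: [4 1 2 3]
Gen 4 (s3): strand 2 crosses over strand 3. Perm now: [4 1 3 2]
Gen 5 (s2): strand 1 crosses over strand 3. Perm now: [4 3 1 2]
Gen 6 (s2^-1): strand 3 crosses under strand 1. Perm now: [4 1 3 2]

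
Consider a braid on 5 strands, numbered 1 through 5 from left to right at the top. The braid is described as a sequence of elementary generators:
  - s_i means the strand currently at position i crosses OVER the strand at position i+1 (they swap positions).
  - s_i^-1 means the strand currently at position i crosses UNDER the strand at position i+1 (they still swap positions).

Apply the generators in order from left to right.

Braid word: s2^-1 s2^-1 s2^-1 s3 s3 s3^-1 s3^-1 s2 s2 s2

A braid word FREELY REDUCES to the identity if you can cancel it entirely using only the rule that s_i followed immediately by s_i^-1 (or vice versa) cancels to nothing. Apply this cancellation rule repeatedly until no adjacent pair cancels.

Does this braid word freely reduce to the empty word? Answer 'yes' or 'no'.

Gen 1 (s2^-1): push. Stack: [s2^-1]
Gen 2 (s2^-1): push. Stack: [s2^-1 s2^-1]
Gen 3 (s2^-1): push. Stack: [s2^-1 s2^-1 s2^-1]
Gen 4 (s3): push. Stack: [s2^-1 s2^-1 s2^-1 s3]
Gen 5 (s3): push. Stack: [s2^-1 s2^-1 s2^-1 s3 s3]
Gen 6 (s3^-1): cancels prior s3. Stack: [s2^-1 s2^-1 s2^-1 s3]
Gen 7 (s3^-1): cancels prior s3. Stack: [s2^-1 s2^-1 s2^-1]
Gen 8 (s2): cancels prior s2^-1. Stack: [s2^-1 s2^-1]
Gen 9 (s2): cancels prior s2^-1. Stack: [s2^-1]
Gen 10 (s2): cancels prior s2^-1. Stack: []
Reduced word: (empty)

Answer: yes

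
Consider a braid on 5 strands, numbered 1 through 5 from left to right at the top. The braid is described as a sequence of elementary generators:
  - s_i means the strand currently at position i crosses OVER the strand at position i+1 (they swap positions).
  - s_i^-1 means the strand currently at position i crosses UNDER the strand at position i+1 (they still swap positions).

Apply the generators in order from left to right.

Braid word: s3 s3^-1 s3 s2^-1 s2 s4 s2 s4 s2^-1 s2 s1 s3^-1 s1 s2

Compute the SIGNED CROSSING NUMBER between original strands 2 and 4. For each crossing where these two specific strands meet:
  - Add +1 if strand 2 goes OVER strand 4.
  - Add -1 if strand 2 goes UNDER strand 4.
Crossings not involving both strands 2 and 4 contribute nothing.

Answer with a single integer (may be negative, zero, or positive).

Gen 1: crossing 3x4. Both 2&4? no. Sum: 0
Gen 2: crossing 4x3. Both 2&4? no. Sum: 0
Gen 3: crossing 3x4. Both 2&4? no. Sum: 0
Gen 4: 2 under 4. Both 2&4? yes. Contrib: -1. Sum: -1
Gen 5: 4 over 2. Both 2&4? yes. Contrib: -1. Sum: -2
Gen 6: crossing 3x5. Both 2&4? no. Sum: -2
Gen 7: 2 over 4. Both 2&4? yes. Contrib: +1. Sum: -1
Gen 8: crossing 5x3. Both 2&4? no. Sum: -1
Gen 9: 4 under 2. Both 2&4? yes. Contrib: +1. Sum: 0
Gen 10: 2 over 4. Both 2&4? yes. Contrib: +1. Sum: 1
Gen 11: crossing 1x4. Both 2&4? no. Sum: 1
Gen 12: crossing 2x3. Both 2&4? no. Sum: 1
Gen 13: crossing 4x1. Both 2&4? no. Sum: 1
Gen 14: crossing 4x3. Both 2&4? no. Sum: 1

Answer: 1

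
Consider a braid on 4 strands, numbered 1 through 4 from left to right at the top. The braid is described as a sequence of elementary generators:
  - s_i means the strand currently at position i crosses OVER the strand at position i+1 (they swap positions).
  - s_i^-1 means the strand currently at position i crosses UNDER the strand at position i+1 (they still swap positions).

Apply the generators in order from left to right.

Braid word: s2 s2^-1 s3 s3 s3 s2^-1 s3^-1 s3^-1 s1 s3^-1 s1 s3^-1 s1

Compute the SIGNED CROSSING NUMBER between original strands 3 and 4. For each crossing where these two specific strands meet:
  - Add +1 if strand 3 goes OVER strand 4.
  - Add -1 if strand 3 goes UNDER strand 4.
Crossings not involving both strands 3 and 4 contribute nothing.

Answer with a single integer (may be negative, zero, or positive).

Answer: 1

Derivation:
Gen 1: crossing 2x3. Both 3&4? no. Sum: 0
Gen 2: crossing 3x2. Both 3&4? no. Sum: 0
Gen 3: 3 over 4. Both 3&4? yes. Contrib: +1. Sum: 1
Gen 4: 4 over 3. Both 3&4? yes. Contrib: -1. Sum: 0
Gen 5: 3 over 4. Both 3&4? yes. Contrib: +1. Sum: 1
Gen 6: crossing 2x4. Both 3&4? no. Sum: 1
Gen 7: crossing 2x3. Both 3&4? no. Sum: 1
Gen 8: crossing 3x2. Both 3&4? no. Sum: 1
Gen 9: crossing 1x4. Both 3&4? no. Sum: 1
Gen 10: crossing 2x3. Both 3&4? no. Sum: 1
Gen 11: crossing 4x1. Both 3&4? no. Sum: 1
Gen 12: crossing 3x2. Both 3&4? no. Sum: 1
Gen 13: crossing 1x4. Both 3&4? no. Sum: 1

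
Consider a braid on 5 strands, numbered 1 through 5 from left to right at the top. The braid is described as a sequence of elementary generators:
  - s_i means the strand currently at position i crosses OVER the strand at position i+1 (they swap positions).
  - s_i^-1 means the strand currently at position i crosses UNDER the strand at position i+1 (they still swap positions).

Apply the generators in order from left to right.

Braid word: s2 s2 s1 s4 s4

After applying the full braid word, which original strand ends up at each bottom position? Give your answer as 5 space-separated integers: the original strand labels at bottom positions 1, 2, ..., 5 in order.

Answer: 2 1 3 4 5

Derivation:
Gen 1 (s2): strand 2 crosses over strand 3. Perm now: [1 3 2 4 5]
Gen 2 (s2): strand 3 crosses over strand 2. Perm now: [1 2 3 4 5]
Gen 3 (s1): strand 1 crosses over strand 2. Perm now: [2 1 3 4 5]
Gen 4 (s4): strand 4 crosses over strand 5. Perm now: [2 1 3 5 4]
Gen 5 (s4): strand 5 crosses over strand 4. Perm now: [2 1 3 4 5]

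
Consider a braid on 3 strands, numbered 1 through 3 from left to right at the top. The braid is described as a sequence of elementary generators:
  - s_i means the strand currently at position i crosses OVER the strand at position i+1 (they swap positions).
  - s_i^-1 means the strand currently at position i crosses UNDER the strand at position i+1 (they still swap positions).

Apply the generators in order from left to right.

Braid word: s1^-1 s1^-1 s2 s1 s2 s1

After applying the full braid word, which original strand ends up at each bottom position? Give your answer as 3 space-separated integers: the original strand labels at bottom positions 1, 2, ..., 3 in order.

Answer: 2 3 1

Derivation:
Gen 1 (s1^-1): strand 1 crosses under strand 2. Perm now: [2 1 3]
Gen 2 (s1^-1): strand 2 crosses under strand 1. Perm now: [1 2 3]
Gen 3 (s2): strand 2 crosses over strand 3. Perm now: [1 3 2]
Gen 4 (s1): strand 1 crosses over strand 3. Perm now: [3 1 2]
Gen 5 (s2): strand 1 crosses over strand 2. Perm now: [3 2 1]
Gen 6 (s1): strand 3 crosses over strand 2. Perm now: [2 3 1]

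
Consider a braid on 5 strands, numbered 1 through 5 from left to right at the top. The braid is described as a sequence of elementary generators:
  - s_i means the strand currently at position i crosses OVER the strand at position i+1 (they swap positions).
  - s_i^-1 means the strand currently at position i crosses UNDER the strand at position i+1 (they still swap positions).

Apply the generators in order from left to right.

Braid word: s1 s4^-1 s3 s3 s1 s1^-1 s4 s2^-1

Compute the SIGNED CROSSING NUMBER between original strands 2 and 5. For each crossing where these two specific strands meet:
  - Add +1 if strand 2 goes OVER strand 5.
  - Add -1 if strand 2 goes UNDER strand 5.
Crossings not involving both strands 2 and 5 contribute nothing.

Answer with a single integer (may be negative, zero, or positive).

Gen 1: crossing 1x2. Both 2&5? no. Sum: 0
Gen 2: crossing 4x5. Both 2&5? no. Sum: 0
Gen 3: crossing 3x5. Both 2&5? no. Sum: 0
Gen 4: crossing 5x3. Both 2&5? no. Sum: 0
Gen 5: crossing 2x1. Both 2&5? no. Sum: 0
Gen 6: crossing 1x2. Both 2&5? no. Sum: 0
Gen 7: crossing 5x4. Both 2&5? no. Sum: 0
Gen 8: crossing 1x3. Both 2&5? no. Sum: 0

Answer: 0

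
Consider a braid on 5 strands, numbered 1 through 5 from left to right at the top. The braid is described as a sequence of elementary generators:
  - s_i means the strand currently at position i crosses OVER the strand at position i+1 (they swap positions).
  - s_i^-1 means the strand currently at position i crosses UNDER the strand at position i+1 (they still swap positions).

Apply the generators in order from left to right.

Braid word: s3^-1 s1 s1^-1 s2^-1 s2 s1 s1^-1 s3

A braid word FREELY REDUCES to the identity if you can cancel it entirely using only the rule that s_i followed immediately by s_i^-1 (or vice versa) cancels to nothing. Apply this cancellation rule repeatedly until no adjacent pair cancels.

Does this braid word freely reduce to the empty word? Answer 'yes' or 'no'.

Gen 1 (s3^-1): push. Stack: [s3^-1]
Gen 2 (s1): push. Stack: [s3^-1 s1]
Gen 3 (s1^-1): cancels prior s1. Stack: [s3^-1]
Gen 4 (s2^-1): push. Stack: [s3^-1 s2^-1]
Gen 5 (s2): cancels prior s2^-1. Stack: [s3^-1]
Gen 6 (s1): push. Stack: [s3^-1 s1]
Gen 7 (s1^-1): cancels prior s1. Stack: [s3^-1]
Gen 8 (s3): cancels prior s3^-1. Stack: []
Reduced word: (empty)

Answer: yes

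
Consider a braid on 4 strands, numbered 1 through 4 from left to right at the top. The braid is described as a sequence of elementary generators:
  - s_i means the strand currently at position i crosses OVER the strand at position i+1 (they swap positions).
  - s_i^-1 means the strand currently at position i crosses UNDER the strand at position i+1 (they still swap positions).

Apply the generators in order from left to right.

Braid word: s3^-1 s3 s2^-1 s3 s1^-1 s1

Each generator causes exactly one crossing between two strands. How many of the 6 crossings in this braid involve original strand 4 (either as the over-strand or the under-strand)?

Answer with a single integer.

Answer: 3

Derivation:
Gen 1: crossing 3x4. Involves strand 4? yes. Count so far: 1
Gen 2: crossing 4x3. Involves strand 4? yes. Count so far: 2
Gen 3: crossing 2x3. Involves strand 4? no. Count so far: 2
Gen 4: crossing 2x4. Involves strand 4? yes. Count so far: 3
Gen 5: crossing 1x3. Involves strand 4? no. Count so far: 3
Gen 6: crossing 3x1. Involves strand 4? no. Count so far: 3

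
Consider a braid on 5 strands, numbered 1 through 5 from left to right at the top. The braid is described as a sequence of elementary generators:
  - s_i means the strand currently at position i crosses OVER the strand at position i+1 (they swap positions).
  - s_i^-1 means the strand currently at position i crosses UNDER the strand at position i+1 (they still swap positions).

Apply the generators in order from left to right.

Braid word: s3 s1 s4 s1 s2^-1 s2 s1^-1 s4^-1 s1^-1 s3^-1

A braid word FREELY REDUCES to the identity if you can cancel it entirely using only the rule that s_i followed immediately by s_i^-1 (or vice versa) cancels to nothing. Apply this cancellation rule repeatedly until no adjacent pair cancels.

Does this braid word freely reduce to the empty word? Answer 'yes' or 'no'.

Answer: yes

Derivation:
Gen 1 (s3): push. Stack: [s3]
Gen 2 (s1): push. Stack: [s3 s1]
Gen 3 (s4): push. Stack: [s3 s1 s4]
Gen 4 (s1): push. Stack: [s3 s1 s4 s1]
Gen 5 (s2^-1): push. Stack: [s3 s1 s4 s1 s2^-1]
Gen 6 (s2): cancels prior s2^-1. Stack: [s3 s1 s4 s1]
Gen 7 (s1^-1): cancels prior s1. Stack: [s3 s1 s4]
Gen 8 (s4^-1): cancels prior s4. Stack: [s3 s1]
Gen 9 (s1^-1): cancels prior s1. Stack: [s3]
Gen 10 (s3^-1): cancels prior s3. Stack: []
Reduced word: (empty)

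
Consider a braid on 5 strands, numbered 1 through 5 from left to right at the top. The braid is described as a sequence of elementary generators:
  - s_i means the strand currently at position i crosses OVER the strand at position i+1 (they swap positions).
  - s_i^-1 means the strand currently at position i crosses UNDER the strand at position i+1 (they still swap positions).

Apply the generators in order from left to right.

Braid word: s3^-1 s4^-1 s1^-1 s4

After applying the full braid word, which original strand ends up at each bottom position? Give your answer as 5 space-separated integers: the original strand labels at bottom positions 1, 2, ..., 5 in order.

Answer: 2 1 4 3 5

Derivation:
Gen 1 (s3^-1): strand 3 crosses under strand 4. Perm now: [1 2 4 3 5]
Gen 2 (s4^-1): strand 3 crosses under strand 5. Perm now: [1 2 4 5 3]
Gen 3 (s1^-1): strand 1 crosses under strand 2. Perm now: [2 1 4 5 3]
Gen 4 (s4): strand 5 crosses over strand 3. Perm now: [2 1 4 3 5]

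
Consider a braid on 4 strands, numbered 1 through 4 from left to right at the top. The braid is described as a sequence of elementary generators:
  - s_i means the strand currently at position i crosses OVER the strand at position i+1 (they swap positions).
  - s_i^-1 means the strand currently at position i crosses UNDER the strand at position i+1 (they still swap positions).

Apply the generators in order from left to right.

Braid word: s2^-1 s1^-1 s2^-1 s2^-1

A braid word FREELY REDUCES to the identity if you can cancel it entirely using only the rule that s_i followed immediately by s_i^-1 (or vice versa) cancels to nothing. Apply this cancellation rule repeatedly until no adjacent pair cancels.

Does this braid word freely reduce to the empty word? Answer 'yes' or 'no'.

Answer: no

Derivation:
Gen 1 (s2^-1): push. Stack: [s2^-1]
Gen 2 (s1^-1): push. Stack: [s2^-1 s1^-1]
Gen 3 (s2^-1): push. Stack: [s2^-1 s1^-1 s2^-1]
Gen 4 (s2^-1): push. Stack: [s2^-1 s1^-1 s2^-1 s2^-1]
Reduced word: s2^-1 s1^-1 s2^-1 s2^-1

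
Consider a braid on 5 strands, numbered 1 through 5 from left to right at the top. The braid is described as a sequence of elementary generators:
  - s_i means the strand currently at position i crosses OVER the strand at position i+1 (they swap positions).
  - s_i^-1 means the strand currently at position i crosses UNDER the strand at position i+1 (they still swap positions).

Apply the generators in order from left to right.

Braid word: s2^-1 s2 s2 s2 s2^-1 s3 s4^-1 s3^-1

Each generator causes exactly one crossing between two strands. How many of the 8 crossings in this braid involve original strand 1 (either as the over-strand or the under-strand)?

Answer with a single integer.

Answer: 0

Derivation:
Gen 1: crossing 2x3. Involves strand 1? no. Count so far: 0
Gen 2: crossing 3x2. Involves strand 1? no. Count so far: 0
Gen 3: crossing 2x3. Involves strand 1? no. Count so far: 0
Gen 4: crossing 3x2. Involves strand 1? no. Count so far: 0
Gen 5: crossing 2x3. Involves strand 1? no. Count so far: 0
Gen 6: crossing 2x4. Involves strand 1? no. Count so far: 0
Gen 7: crossing 2x5. Involves strand 1? no. Count so far: 0
Gen 8: crossing 4x5. Involves strand 1? no. Count so far: 0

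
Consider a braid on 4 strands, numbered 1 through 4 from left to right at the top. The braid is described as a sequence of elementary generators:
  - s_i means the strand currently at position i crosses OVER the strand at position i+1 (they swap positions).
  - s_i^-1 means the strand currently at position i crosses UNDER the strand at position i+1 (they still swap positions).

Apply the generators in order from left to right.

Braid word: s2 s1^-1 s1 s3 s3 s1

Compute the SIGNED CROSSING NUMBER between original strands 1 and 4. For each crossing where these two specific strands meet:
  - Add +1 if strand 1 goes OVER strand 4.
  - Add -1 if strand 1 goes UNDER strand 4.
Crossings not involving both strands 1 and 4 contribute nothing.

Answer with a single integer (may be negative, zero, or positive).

Answer: 0

Derivation:
Gen 1: crossing 2x3. Both 1&4? no. Sum: 0
Gen 2: crossing 1x3. Both 1&4? no. Sum: 0
Gen 3: crossing 3x1. Both 1&4? no. Sum: 0
Gen 4: crossing 2x4. Both 1&4? no. Sum: 0
Gen 5: crossing 4x2. Both 1&4? no. Sum: 0
Gen 6: crossing 1x3. Both 1&4? no. Sum: 0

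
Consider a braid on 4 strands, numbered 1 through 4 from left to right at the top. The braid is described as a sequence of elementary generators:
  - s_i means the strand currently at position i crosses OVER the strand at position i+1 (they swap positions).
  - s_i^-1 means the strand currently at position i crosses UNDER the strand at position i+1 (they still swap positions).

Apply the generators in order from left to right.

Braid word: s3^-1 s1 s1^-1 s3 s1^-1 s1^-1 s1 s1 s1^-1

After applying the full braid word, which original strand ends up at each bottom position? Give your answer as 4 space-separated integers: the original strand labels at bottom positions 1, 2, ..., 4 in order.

Gen 1 (s3^-1): strand 3 crosses under strand 4. Perm now: [1 2 4 3]
Gen 2 (s1): strand 1 crosses over strand 2. Perm now: [2 1 4 3]
Gen 3 (s1^-1): strand 2 crosses under strand 1. Perm now: [1 2 4 3]
Gen 4 (s3): strand 4 crosses over strand 3. Perm now: [1 2 3 4]
Gen 5 (s1^-1): strand 1 crosses under strand 2. Perm now: [2 1 3 4]
Gen 6 (s1^-1): strand 2 crosses under strand 1. Perm now: [1 2 3 4]
Gen 7 (s1): strand 1 crosses over strand 2. Perm now: [2 1 3 4]
Gen 8 (s1): strand 2 crosses over strand 1. Perm now: [1 2 3 4]
Gen 9 (s1^-1): strand 1 crosses under strand 2. Perm now: [2 1 3 4]

Answer: 2 1 3 4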